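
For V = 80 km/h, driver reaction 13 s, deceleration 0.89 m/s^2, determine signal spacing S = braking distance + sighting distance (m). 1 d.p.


V = 80 / 3.6 = 22.2222 m/s
Braking distance = 22.2222^2 / (2*0.89) = 277.431 m
Sighting distance = 22.2222 * 13 = 288.8889 m
S = 277.431 + 288.8889 = 566.3 m

566.3


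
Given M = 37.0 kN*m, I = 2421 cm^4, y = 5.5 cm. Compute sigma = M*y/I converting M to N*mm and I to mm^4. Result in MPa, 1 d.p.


Convert units:
M = 37.0 kN*m = 37000000 N*mm
y = 5.5 cm = 55 mm
I = 2421 cm^4 = 24210000 mm^4
sigma = 37000000 * 55 / 24210000
sigma = 84.1 MPa

84.1


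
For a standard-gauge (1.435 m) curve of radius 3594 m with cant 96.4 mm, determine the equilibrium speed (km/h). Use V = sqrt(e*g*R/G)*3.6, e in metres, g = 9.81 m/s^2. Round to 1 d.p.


Convert cant: e = 96.4 mm = 0.0964 m
V_ms = sqrt(0.0964 * 9.81 * 3594 / 1.435)
V_ms = sqrt(2368.493586) = 48.6672 m/s
V = 48.6672 * 3.6 = 175.2 km/h

175.2


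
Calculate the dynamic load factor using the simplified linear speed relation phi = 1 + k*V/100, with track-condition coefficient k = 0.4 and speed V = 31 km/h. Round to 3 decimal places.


phi = 1 + k * V / 100
phi = 1 + 0.4 * 31 / 100
phi = 1 + 0.124
phi = 1.124

1.124


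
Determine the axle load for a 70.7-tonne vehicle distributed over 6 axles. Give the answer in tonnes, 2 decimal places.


Load per axle = total weight / number of axles
Load = 70.7 / 6
Load = 11.78 tonnes

11.78


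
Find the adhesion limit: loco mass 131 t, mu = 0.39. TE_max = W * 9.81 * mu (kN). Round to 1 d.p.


TE_max = W * g * mu
TE_max = 131 * 9.81 * 0.39
TE_max = 1285.11 * 0.39
TE_max = 501.2 kN

501.2


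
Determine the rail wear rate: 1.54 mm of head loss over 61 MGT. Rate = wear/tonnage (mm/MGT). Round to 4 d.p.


Wear rate = total wear / cumulative tonnage
Rate = 1.54 / 61
Rate = 0.0252 mm/MGT

0.0252


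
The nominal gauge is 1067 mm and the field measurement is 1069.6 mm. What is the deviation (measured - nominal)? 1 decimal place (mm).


Deviation = measured - nominal
Deviation = 1069.6 - 1067
Deviation = 2.6 mm

2.6


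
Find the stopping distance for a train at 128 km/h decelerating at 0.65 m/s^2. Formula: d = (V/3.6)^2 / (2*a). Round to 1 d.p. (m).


Convert speed: V = 128 / 3.6 = 35.5556 m/s
V^2 = 1264.1975
d = 1264.1975 / (2 * 0.65)
d = 1264.1975 / 1.3
d = 972.5 m

972.5


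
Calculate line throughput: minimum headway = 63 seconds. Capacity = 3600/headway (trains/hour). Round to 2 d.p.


Capacity = 3600 / headway
Capacity = 3600 / 63
Capacity = 57.14 trains/hour

57.14


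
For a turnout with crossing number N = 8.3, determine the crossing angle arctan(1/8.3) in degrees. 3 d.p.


1/N = 1/8.3 = 0.120482
angle = arctan(0.120482) = 0.119904 rad
angle = 0.119904 * 180/pi = 6.870 degrees

6.870


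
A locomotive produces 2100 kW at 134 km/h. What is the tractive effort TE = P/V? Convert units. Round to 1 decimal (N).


Convert: P = 2100 kW = 2100000 W
V = 134 / 3.6 = 37.2222 m/s
TE = 2100000 / 37.2222
TE = 56417.9 N

56417.9


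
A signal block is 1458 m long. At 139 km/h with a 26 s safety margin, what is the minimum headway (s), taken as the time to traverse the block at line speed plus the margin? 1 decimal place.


V = 139 / 3.6 = 38.6111 m/s
Block traversal time = 1458 / 38.6111 = 37.7612 s
Headway = 37.7612 + 26
Headway = 63.8 s

63.8


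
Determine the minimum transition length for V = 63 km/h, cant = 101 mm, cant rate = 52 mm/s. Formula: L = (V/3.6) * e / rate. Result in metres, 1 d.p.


Convert speed: V = 63 / 3.6 = 17.5 m/s
L = 17.5 * 101 / 52
L = 1767.5 / 52
L = 34.0 m

34.0


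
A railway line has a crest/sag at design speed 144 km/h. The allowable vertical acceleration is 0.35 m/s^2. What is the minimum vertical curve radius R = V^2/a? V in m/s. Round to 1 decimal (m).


Convert speed: V = 144 / 3.6 = 40.0 m/s
V^2 = 1600.0 m^2/s^2
R_v = 1600.0 / 0.35
R_v = 4571.4 m

4571.4


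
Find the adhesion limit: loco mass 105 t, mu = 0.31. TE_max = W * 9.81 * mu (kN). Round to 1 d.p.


TE_max = W * g * mu
TE_max = 105 * 9.81 * 0.31
TE_max = 1030.05 * 0.31
TE_max = 319.3 kN

319.3


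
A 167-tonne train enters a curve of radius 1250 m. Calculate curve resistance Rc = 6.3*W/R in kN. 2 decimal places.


Rc = 6.3 * W / R
Rc = 6.3 * 167 / 1250
Rc = 1052.1 / 1250
Rc = 0.84 kN

0.84


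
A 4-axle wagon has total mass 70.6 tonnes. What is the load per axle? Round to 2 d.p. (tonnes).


Load per axle = total weight / number of axles
Load = 70.6 / 4
Load = 17.65 tonnes

17.65


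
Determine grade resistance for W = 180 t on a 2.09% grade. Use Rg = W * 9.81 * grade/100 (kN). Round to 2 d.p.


Rg = W * 9.81 * grade / 100
Rg = 180 * 9.81 * 2.09 / 100
Rg = 1765.8 * 0.0209
Rg = 36.91 kN

36.91


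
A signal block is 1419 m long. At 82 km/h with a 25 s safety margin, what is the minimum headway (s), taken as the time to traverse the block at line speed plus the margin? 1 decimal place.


V = 82 / 3.6 = 22.7778 m/s
Block traversal time = 1419 / 22.7778 = 62.2976 s
Headway = 62.2976 + 25
Headway = 87.3 s

87.3


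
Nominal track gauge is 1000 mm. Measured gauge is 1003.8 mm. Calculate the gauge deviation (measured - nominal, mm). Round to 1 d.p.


Deviation = measured - nominal
Deviation = 1003.8 - 1000
Deviation = 3.8 mm

3.8


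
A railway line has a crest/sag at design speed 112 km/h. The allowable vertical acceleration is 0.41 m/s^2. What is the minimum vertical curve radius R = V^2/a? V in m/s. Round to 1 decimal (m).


Convert speed: V = 112 / 3.6 = 31.1111 m/s
V^2 = 967.9012 m^2/s^2
R_v = 967.9012 / 0.41
R_v = 2360.7 m

2360.7


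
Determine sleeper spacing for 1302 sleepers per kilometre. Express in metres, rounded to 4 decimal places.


Spacing = 1000 m / number of sleepers
Spacing = 1000 / 1302
Spacing = 0.7680 m

0.7680


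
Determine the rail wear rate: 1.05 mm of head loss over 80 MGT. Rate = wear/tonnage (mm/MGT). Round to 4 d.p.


Wear rate = total wear / cumulative tonnage
Rate = 1.05 / 80
Rate = 0.0131 mm/MGT

0.0131


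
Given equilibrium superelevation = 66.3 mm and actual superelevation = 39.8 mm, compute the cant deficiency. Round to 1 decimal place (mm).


Cant deficiency = equilibrium cant - actual cant
CD = 66.3 - 39.8
CD = 26.5 mm

26.5


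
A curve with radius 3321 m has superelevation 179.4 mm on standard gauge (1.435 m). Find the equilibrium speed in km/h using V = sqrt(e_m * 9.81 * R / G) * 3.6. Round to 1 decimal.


Convert cant: e = 179.4 mm = 0.1794 m
V_ms = sqrt(0.1794 * 9.81 * 3321 / 1.435)
V_ms = sqrt(4072.943829) = 63.8196 m/s
V = 63.8196 * 3.6 = 229.8 km/h

229.8


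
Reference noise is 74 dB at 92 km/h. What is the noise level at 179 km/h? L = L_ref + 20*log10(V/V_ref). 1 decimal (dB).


V/V_ref = 179 / 92 = 1.945652
log10(1.945652) = 0.289065
20 * 0.289065 = 5.7813
L = 74 + 5.7813 = 79.8 dB

79.8


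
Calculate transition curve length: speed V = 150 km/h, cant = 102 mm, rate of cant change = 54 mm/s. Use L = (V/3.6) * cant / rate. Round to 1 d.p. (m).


Convert speed: V = 150 / 3.6 = 41.6667 m/s
L = 41.6667 * 102 / 54
L = 4250.0 / 54
L = 78.7 m

78.7


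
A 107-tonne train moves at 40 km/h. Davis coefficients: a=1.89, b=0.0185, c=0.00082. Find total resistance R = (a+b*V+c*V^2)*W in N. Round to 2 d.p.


b*V = 0.0185 * 40 = 0.74
c*V^2 = 0.00082 * 1600 = 1.312
R_per_t = 1.89 + 0.74 + 1.312 = 3.942 N/t
R_total = 3.942 * 107 = 421.79 N

421.79


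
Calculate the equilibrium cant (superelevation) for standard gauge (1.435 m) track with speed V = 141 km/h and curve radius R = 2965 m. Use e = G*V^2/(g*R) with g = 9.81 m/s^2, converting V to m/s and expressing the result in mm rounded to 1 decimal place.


Convert speed: V = 141 / 3.6 = 39.1667 m/s
Apply formula: e = 1.435 * 39.1667^2 / (9.81 * 2965)
e = 1.435 * 1534.0278 / 29086.65
e = 0.075682 m = 75.7 mm

75.7


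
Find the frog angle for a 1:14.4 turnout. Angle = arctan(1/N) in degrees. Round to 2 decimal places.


1/N = 1/14.4 = 0.069444
angle = arctan(0.069444) = 0.069333 rad
angle = 0.069333 * 180/pi = 3.97 degrees

3.97


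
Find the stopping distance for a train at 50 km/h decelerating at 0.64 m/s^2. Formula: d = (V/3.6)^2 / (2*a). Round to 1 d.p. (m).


Convert speed: V = 50 / 3.6 = 13.8889 m/s
V^2 = 192.9012
d = 192.9012 / (2 * 0.64)
d = 192.9012 / 1.28
d = 150.7 m

150.7


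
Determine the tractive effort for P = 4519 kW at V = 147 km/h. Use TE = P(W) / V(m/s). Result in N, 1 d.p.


Convert: P = 4519 kW = 4519000 W
V = 147 / 3.6 = 40.8333 m/s
TE = 4519000 / 40.8333
TE = 110669.4 N

110669.4


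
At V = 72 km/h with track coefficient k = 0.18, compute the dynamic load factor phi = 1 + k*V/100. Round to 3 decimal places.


phi = 1 + k * V / 100
phi = 1 + 0.18 * 72 / 100
phi = 1 + 0.1296
phi = 1.130

1.130


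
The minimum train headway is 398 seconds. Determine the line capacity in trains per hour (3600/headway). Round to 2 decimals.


Capacity = 3600 / headway
Capacity = 3600 / 398
Capacity = 9.05 trains/hour

9.05


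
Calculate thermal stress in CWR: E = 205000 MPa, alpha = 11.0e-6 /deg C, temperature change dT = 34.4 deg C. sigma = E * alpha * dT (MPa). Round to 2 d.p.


sigma = E * alpha * dT
sigma = 205000 * 11.0e-6 * 34.4
sigma = 2.255 * 34.4
sigma = 77.57 MPa

77.57


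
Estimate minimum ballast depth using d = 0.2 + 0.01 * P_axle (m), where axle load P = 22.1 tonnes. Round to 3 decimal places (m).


d = 0.2 + 0.01 * 22.1
d = 0.2 + 0.221
d = 0.421 m

0.421


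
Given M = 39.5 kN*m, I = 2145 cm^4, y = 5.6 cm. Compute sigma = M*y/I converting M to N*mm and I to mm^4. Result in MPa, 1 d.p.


Convert units:
M = 39.5 kN*m = 39500000 N*mm
y = 5.6 cm = 56 mm
I = 2145 cm^4 = 21450000 mm^4
sigma = 39500000 * 56 / 21450000
sigma = 103.1 MPa

103.1


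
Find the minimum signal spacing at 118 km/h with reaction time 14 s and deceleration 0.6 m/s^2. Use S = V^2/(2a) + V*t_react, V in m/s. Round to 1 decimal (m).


V = 118 / 3.6 = 32.7778 m/s
Braking distance = 32.7778^2 / (2*0.6) = 895.3189 m
Sighting distance = 32.7778 * 14 = 458.8889 m
S = 895.3189 + 458.8889 = 1354.2 m

1354.2


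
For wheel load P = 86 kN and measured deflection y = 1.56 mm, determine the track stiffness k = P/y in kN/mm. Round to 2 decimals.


Track stiffness k = P / y
k = 86 / 1.56
k = 55.13 kN/mm

55.13


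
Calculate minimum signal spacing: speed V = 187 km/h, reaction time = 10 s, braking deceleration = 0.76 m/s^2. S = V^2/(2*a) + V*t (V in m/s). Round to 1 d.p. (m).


V = 187 / 3.6 = 51.9444 m/s
Braking distance = 51.9444^2 / (2*0.76) = 1775.1482 m
Sighting distance = 51.9444 * 10 = 519.4444 m
S = 1775.1482 + 519.4444 = 2294.6 m

2294.6


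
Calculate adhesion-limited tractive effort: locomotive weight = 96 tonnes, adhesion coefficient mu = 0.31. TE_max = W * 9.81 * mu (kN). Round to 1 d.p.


TE_max = W * g * mu
TE_max = 96 * 9.81 * 0.31
TE_max = 941.76 * 0.31
TE_max = 291.9 kN

291.9


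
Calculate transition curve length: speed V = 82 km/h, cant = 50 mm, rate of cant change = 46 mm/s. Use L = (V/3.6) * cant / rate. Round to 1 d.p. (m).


Convert speed: V = 82 / 3.6 = 22.7778 m/s
L = 22.7778 * 50 / 46
L = 1138.8889 / 46
L = 24.8 m

24.8


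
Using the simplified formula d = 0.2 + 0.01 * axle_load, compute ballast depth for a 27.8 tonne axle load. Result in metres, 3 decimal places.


d = 0.2 + 0.01 * 27.8
d = 0.2 + 0.278
d = 0.478 m

0.478


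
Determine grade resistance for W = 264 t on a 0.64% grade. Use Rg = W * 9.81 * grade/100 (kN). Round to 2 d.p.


Rg = W * 9.81 * grade / 100
Rg = 264 * 9.81 * 0.64 / 100
Rg = 2589.84 * 0.0064
Rg = 16.57 kN

16.57


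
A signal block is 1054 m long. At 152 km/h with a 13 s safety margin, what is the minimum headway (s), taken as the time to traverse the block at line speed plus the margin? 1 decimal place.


V = 152 / 3.6 = 42.2222 m/s
Block traversal time = 1054 / 42.2222 = 24.9632 s
Headway = 24.9632 + 13
Headway = 38.0 s

38.0


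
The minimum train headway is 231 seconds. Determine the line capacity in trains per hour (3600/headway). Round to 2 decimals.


Capacity = 3600 / headway
Capacity = 3600 / 231
Capacity = 15.58 trains/hour

15.58


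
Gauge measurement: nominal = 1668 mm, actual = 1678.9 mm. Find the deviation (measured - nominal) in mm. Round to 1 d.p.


Deviation = measured - nominal
Deviation = 1678.9 - 1668
Deviation = 10.9 mm

10.9


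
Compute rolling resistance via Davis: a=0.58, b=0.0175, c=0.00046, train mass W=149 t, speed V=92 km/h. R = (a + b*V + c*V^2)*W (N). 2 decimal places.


b*V = 0.0175 * 92 = 1.61
c*V^2 = 0.00046 * 8464 = 3.89344
R_per_t = 0.58 + 1.61 + 3.89344 = 6.08344 N/t
R_total = 6.08344 * 149 = 906.43 N

906.43


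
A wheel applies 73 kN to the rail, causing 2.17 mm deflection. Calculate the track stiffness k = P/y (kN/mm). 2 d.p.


Track stiffness k = P / y
k = 73 / 2.17
k = 33.64 kN/mm

33.64


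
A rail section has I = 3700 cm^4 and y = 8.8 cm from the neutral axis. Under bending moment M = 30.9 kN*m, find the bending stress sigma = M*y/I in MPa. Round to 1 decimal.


Convert units:
M = 30.9 kN*m = 30900000 N*mm
y = 8.8 cm = 88 mm
I = 3700 cm^4 = 37000000 mm^4
sigma = 30900000 * 88 / 37000000
sigma = 73.5 MPa

73.5


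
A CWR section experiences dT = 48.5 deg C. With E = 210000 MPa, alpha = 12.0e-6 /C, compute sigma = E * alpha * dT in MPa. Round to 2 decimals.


sigma = E * alpha * dT
sigma = 210000 * 12.0e-6 * 48.5
sigma = 2.52 * 48.5
sigma = 122.22 MPa

122.22


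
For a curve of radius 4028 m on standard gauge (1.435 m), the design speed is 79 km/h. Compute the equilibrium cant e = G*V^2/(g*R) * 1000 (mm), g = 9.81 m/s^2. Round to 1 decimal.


Convert speed: V = 79 / 3.6 = 21.9444 m/s
Apply formula: e = 1.435 * 21.9444^2 / (9.81 * 4028)
e = 1.435 * 481.5586 / 39514.68
e = 0.017488 m = 17.5 mm

17.5


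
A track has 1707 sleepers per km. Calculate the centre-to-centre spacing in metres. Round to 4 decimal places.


Spacing = 1000 m / number of sleepers
Spacing = 1000 / 1707
Spacing = 0.5858 m

0.5858


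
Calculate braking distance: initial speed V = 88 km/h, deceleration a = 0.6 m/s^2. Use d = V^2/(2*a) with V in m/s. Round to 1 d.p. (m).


Convert speed: V = 88 / 3.6 = 24.4444 m/s
V^2 = 597.5309
d = 597.5309 / (2 * 0.6)
d = 597.5309 / 1.2
d = 497.9 m

497.9


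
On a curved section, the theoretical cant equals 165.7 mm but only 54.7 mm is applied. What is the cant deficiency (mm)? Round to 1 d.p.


Cant deficiency = equilibrium cant - actual cant
CD = 165.7 - 54.7
CD = 111.0 mm

111.0


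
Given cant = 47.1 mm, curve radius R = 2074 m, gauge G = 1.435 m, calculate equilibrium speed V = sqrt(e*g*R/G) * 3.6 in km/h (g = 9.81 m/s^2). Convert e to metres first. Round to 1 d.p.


Convert cant: e = 47.1 mm = 0.0471 m
V_ms = sqrt(0.0471 * 9.81 * 2074 / 1.435)
V_ms = sqrt(667.800539) = 25.8418 m/s
V = 25.8418 * 3.6 = 93.0 km/h

93.0


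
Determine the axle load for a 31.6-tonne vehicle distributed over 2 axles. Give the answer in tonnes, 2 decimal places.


Load per axle = total weight / number of axles
Load = 31.6 / 2
Load = 15.80 tonnes

15.80


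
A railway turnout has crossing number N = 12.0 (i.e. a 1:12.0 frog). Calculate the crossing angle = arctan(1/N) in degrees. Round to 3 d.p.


1/N = 1/12.0 = 0.083333
angle = arctan(0.083333) = 0.083141 rad
angle = 0.083141 * 180/pi = 4.764 degrees

4.764


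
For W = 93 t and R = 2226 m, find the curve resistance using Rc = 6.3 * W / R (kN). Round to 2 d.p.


Rc = 6.3 * W / R
Rc = 6.3 * 93 / 2226
Rc = 585.9 / 2226
Rc = 0.26 kN

0.26


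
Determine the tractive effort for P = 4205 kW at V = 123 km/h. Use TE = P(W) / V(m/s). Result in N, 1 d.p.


Convert: P = 4205 kW = 4205000 W
V = 123 / 3.6 = 34.1667 m/s
TE = 4205000 / 34.1667
TE = 123073.2 N

123073.2


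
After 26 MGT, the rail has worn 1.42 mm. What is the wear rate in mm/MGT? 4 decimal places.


Wear rate = total wear / cumulative tonnage
Rate = 1.42 / 26
Rate = 0.0546 mm/MGT

0.0546


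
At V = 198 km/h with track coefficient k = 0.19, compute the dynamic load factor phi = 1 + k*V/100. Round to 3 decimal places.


phi = 1 + k * V / 100
phi = 1 + 0.19 * 198 / 100
phi = 1 + 0.3762
phi = 1.376

1.376


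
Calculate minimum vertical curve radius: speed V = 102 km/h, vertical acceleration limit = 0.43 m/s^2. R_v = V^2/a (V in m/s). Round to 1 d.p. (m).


Convert speed: V = 102 / 3.6 = 28.3333 m/s
V^2 = 802.7778 m^2/s^2
R_v = 802.7778 / 0.43
R_v = 1866.9 m

1866.9


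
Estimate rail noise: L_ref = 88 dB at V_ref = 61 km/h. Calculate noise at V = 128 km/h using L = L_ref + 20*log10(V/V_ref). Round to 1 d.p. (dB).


V/V_ref = 128 / 61 = 2.098361
log10(2.098361) = 0.32188
20 * 0.32188 = 6.4376
L = 88 + 6.4376 = 94.4 dB

94.4


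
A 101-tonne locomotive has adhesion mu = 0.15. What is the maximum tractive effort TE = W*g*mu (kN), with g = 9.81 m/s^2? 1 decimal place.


TE_max = W * g * mu
TE_max = 101 * 9.81 * 0.15
TE_max = 990.81 * 0.15
TE_max = 148.6 kN

148.6


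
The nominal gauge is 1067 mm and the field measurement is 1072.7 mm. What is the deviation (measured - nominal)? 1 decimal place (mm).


Deviation = measured - nominal
Deviation = 1072.7 - 1067
Deviation = 5.7 mm

5.7


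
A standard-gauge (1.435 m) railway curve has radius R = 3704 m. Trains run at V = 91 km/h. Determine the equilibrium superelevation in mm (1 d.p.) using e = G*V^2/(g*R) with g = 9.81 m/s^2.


Convert speed: V = 91 / 3.6 = 25.2778 m/s
Apply formula: e = 1.435 * 25.2778^2 / (9.81 * 3704)
e = 1.435 * 638.966 / 36336.24
e = 0.025234 m = 25.2 mm

25.2


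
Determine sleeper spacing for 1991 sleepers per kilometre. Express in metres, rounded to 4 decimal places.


Spacing = 1000 m / number of sleepers
Spacing = 1000 / 1991
Spacing = 0.5023 m

0.5023


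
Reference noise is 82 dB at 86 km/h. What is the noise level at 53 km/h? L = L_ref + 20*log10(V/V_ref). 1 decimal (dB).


V/V_ref = 53 / 86 = 0.616279
log10(0.616279) = -0.210223
20 * -0.210223 = -4.2045
L = 82 + -4.2045 = 77.8 dB

77.8


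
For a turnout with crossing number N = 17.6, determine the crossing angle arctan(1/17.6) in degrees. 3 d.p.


1/N = 1/17.6 = 0.056818
angle = arctan(0.056818) = 0.056757 rad
angle = 0.056757 * 180/pi = 3.252 degrees

3.252


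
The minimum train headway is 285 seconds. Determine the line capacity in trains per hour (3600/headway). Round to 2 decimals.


Capacity = 3600 / headway
Capacity = 3600 / 285
Capacity = 12.63 trains/hour

12.63


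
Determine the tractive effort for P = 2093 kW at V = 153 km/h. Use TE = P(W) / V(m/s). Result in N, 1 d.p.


Convert: P = 2093 kW = 2093000 W
V = 153 / 3.6 = 42.5 m/s
TE = 2093000 / 42.5
TE = 49247.1 N

49247.1


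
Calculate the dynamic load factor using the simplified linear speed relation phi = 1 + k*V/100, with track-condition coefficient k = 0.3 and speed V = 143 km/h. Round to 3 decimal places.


phi = 1 + k * V / 100
phi = 1 + 0.3 * 143 / 100
phi = 1 + 0.429
phi = 1.429

1.429


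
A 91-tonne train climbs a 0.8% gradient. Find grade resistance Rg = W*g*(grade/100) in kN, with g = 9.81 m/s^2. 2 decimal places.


Rg = W * 9.81 * grade / 100
Rg = 91 * 9.81 * 0.8 / 100
Rg = 892.71 * 0.008
Rg = 7.14 kN

7.14


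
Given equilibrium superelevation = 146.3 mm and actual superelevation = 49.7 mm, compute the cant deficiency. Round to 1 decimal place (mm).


Cant deficiency = equilibrium cant - actual cant
CD = 146.3 - 49.7
CD = 96.6 mm

96.6


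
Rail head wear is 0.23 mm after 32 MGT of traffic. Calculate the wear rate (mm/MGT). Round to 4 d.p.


Wear rate = total wear / cumulative tonnage
Rate = 0.23 / 32
Rate = 0.0072 mm/MGT

0.0072


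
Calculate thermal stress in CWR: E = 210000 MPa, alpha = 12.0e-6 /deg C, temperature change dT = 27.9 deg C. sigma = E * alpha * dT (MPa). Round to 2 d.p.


sigma = E * alpha * dT
sigma = 210000 * 12.0e-6 * 27.9
sigma = 2.52 * 27.9
sigma = 70.31 MPa

70.31


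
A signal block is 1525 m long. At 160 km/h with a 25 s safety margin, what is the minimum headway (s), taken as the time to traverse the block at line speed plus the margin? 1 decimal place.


V = 160 / 3.6 = 44.4444 m/s
Block traversal time = 1525 / 44.4444 = 34.3125 s
Headway = 34.3125 + 25
Headway = 59.3 s

59.3


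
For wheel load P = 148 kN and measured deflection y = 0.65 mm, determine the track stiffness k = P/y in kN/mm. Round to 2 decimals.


Track stiffness k = P / y
k = 148 / 0.65
k = 227.69 kN/mm

227.69


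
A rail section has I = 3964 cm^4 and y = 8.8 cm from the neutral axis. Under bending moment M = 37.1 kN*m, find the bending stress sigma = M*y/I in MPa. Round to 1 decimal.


Convert units:
M = 37.1 kN*m = 37100000 N*mm
y = 8.8 cm = 88 mm
I = 3964 cm^4 = 39640000 mm^4
sigma = 37100000 * 88 / 39640000
sigma = 82.4 MPa

82.4


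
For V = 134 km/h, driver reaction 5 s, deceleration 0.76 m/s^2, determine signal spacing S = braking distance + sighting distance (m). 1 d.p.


V = 134 / 3.6 = 37.2222 m/s
Braking distance = 37.2222^2 / (2*0.76) = 911.5091 m
Sighting distance = 37.2222 * 5 = 186.1111 m
S = 911.5091 + 186.1111 = 1097.6 m

1097.6


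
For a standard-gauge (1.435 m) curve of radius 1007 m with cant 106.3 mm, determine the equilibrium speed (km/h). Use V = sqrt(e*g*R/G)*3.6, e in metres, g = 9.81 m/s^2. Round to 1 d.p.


Convert cant: e = 106.3 mm = 0.1063 m
V_ms = sqrt(0.1063 * 9.81 * 1007 / 1.435)
V_ms = sqrt(731.77883) = 27.0514 m/s
V = 27.0514 * 3.6 = 97.4 km/h

97.4


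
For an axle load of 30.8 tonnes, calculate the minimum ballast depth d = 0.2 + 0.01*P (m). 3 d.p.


d = 0.2 + 0.01 * 30.8
d = 0.2 + 0.308
d = 0.508 m

0.508


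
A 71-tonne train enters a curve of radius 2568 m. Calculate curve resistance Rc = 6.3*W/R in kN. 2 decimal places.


Rc = 6.3 * W / R
Rc = 6.3 * 71 / 2568
Rc = 447.3 / 2568
Rc = 0.17 kN

0.17


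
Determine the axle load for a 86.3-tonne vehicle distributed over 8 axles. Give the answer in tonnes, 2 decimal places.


Load per axle = total weight / number of axles
Load = 86.3 / 8
Load = 10.79 tonnes

10.79


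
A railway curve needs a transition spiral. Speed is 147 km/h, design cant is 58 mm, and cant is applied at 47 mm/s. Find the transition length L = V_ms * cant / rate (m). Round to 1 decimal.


Convert speed: V = 147 / 3.6 = 40.8333 m/s
L = 40.8333 * 58 / 47
L = 2368.3333 / 47
L = 50.4 m

50.4


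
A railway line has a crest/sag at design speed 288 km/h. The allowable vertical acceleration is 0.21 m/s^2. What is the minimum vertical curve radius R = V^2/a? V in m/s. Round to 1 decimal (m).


Convert speed: V = 288 / 3.6 = 80.0 m/s
V^2 = 6400.0 m^2/s^2
R_v = 6400.0 / 0.21
R_v = 30476.2 m

30476.2


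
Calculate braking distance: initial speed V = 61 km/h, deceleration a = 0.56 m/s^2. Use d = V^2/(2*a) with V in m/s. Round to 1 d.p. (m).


Convert speed: V = 61 / 3.6 = 16.9444 m/s
V^2 = 287.1142
d = 287.1142 / (2 * 0.56)
d = 287.1142 / 1.12
d = 256.4 m

256.4


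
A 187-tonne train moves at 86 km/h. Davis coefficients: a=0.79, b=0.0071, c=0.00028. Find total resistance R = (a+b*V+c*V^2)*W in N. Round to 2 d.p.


b*V = 0.0071 * 86 = 0.6106
c*V^2 = 0.00028 * 7396 = 2.07088
R_per_t = 0.79 + 0.6106 + 2.07088 = 3.47148 N/t
R_total = 3.47148 * 187 = 649.17 N

649.17


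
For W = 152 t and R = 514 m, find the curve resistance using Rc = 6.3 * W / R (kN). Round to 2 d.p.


Rc = 6.3 * W / R
Rc = 6.3 * 152 / 514
Rc = 957.6 / 514
Rc = 1.86 kN

1.86


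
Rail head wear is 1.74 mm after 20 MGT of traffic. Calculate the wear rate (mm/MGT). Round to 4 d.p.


Wear rate = total wear / cumulative tonnage
Rate = 1.74 / 20
Rate = 0.0870 mm/MGT

0.0870


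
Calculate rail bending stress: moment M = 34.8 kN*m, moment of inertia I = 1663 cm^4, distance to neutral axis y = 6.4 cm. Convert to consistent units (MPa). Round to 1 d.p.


Convert units:
M = 34.8 kN*m = 34800000 N*mm
y = 6.4 cm = 64 mm
I = 1663 cm^4 = 16630000 mm^4
sigma = 34800000 * 64 / 16630000
sigma = 133.9 MPa

133.9


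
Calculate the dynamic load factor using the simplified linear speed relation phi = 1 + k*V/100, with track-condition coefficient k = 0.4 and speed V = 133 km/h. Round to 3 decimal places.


phi = 1 + k * V / 100
phi = 1 + 0.4 * 133 / 100
phi = 1 + 0.532
phi = 1.532

1.532


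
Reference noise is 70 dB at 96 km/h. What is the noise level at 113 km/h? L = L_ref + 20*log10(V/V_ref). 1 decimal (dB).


V/V_ref = 113 / 96 = 1.177083
log10(1.177083) = 0.070807
20 * 0.070807 = 1.4161
L = 70 + 1.4161 = 71.4 dB

71.4


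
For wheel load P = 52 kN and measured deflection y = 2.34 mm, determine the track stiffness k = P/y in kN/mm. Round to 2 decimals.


Track stiffness k = P / y
k = 52 / 2.34
k = 22.22 kN/mm

22.22


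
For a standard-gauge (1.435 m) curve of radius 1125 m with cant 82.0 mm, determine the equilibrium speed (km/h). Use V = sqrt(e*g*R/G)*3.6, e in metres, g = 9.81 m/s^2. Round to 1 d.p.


Convert cant: e = 82.0 mm = 0.0820 m
V_ms = sqrt(0.0820 * 9.81 * 1125 / 1.435)
V_ms = sqrt(630.642857) = 25.1126 m/s
V = 25.1126 * 3.6 = 90.4 km/h

90.4


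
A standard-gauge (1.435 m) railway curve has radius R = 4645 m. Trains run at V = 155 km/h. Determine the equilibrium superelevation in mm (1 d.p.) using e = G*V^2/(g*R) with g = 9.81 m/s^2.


Convert speed: V = 155 / 3.6 = 43.0556 m/s
Apply formula: e = 1.435 * 43.0556^2 / (9.81 * 4645)
e = 1.435 * 1853.7809 / 45567.45
e = 0.058379 m = 58.4 mm

58.4


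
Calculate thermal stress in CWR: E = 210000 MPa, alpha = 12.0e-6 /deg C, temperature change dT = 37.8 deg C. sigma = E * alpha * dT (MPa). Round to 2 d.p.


sigma = E * alpha * dT
sigma = 210000 * 12.0e-6 * 37.8
sigma = 2.52 * 37.8
sigma = 95.26 MPa

95.26


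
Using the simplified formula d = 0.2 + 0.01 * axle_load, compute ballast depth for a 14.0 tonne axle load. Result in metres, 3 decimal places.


d = 0.2 + 0.01 * 14.0
d = 0.2 + 0.14
d = 0.340 m

0.340


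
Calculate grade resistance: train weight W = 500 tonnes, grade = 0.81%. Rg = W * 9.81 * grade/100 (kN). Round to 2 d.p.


Rg = W * 9.81 * grade / 100
Rg = 500 * 9.81 * 0.81 / 100
Rg = 4905.0 * 0.0081
Rg = 39.73 kN

39.73


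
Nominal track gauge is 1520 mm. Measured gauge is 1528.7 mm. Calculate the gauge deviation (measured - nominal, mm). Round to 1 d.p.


Deviation = measured - nominal
Deviation = 1528.7 - 1520
Deviation = 8.7 mm

8.7


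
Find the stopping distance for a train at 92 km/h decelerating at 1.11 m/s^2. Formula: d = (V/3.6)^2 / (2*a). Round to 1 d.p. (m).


Convert speed: V = 92 / 3.6 = 25.5556 m/s
V^2 = 653.0864
d = 653.0864 / (2 * 1.11)
d = 653.0864 / 2.22
d = 294.2 m

294.2


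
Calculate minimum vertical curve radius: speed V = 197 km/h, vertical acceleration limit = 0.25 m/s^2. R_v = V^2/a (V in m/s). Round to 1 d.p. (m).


Convert speed: V = 197 / 3.6 = 54.7222 m/s
V^2 = 2994.5216 m^2/s^2
R_v = 2994.5216 / 0.25
R_v = 11978.1 m

11978.1


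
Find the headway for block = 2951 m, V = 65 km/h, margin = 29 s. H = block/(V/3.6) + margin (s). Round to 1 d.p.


V = 65 / 3.6 = 18.0556 m/s
Block traversal time = 2951 / 18.0556 = 163.44 s
Headway = 163.44 + 29
Headway = 192.4 s

192.4


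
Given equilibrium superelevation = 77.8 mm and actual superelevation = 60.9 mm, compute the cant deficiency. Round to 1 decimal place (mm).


Cant deficiency = equilibrium cant - actual cant
CD = 77.8 - 60.9
CD = 16.9 mm

16.9


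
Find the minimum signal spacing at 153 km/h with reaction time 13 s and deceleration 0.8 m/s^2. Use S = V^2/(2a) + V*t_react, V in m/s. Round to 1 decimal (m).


V = 153 / 3.6 = 42.5 m/s
Braking distance = 42.5^2 / (2*0.8) = 1128.9062 m
Sighting distance = 42.5 * 13 = 552.5 m
S = 1128.9062 + 552.5 = 1681.4 m

1681.4


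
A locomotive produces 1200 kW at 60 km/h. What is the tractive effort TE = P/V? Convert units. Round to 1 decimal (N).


Convert: P = 1200 kW = 1200000 W
V = 60 / 3.6 = 16.6667 m/s
TE = 1200000 / 16.6667
TE = 72000.0 N

72000.0


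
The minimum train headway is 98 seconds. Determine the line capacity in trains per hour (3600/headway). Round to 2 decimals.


Capacity = 3600 / headway
Capacity = 3600 / 98
Capacity = 36.73 trains/hour

36.73


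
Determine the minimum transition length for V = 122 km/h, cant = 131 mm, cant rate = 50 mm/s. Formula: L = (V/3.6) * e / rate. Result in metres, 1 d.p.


Convert speed: V = 122 / 3.6 = 33.8889 m/s
L = 33.8889 * 131 / 50
L = 4439.4444 / 50
L = 88.8 m

88.8


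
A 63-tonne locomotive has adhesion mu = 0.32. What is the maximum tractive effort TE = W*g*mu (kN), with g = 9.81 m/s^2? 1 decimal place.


TE_max = W * g * mu
TE_max = 63 * 9.81 * 0.32
TE_max = 618.03 * 0.32
TE_max = 197.8 kN

197.8


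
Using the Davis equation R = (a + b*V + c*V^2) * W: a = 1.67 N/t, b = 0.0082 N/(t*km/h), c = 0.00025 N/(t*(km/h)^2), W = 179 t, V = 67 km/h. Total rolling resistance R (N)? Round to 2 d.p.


b*V = 0.0082 * 67 = 0.5494
c*V^2 = 0.00025 * 4489 = 1.12225
R_per_t = 1.67 + 0.5494 + 1.12225 = 3.34165 N/t
R_total = 3.34165 * 179 = 598.16 N

598.16


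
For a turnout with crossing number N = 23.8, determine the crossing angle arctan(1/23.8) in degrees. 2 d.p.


1/N = 1/23.8 = 0.042017
angle = arctan(0.042017) = 0.041992 rad
angle = 0.041992 * 180/pi = 2.41 degrees

2.41


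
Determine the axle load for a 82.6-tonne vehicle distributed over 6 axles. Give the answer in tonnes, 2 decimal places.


Load per axle = total weight / number of axles
Load = 82.6 / 6
Load = 13.77 tonnes

13.77


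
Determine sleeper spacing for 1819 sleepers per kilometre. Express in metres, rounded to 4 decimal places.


Spacing = 1000 m / number of sleepers
Spacing = 1000 / 1819
Spacing = 0.5498 m

0.5498


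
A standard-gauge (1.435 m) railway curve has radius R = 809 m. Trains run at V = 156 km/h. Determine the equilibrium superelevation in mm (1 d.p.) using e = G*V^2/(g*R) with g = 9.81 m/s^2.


Convert speed: V = 156 / 3.6 = 43.3333 m/s
Apply formula: e = 1.435 * 43.3333^2 / (9.81 * 809)
e = 1.435 * 1877.7778 / 7936.29
e = 0.33953 m = 339.5 mm

339.5


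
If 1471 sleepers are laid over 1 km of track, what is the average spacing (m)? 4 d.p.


Spacing = 1000 m / number of sleepers
Spacing = 1000 / 1471
Spacing = 0.6798 m

0.6798


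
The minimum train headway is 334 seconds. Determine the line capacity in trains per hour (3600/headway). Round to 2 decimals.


Capacity = 3600 / headway
Capacity = 3600 / 334
Capacity = 10.78 trains/hour

10.78


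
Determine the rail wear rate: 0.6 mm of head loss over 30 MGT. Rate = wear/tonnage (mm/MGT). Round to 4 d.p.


Wear rate = total wear / cumulative tonnage
Rate = 0.6 / 30
Rate = 0.0200 mm/MGT

0.0200


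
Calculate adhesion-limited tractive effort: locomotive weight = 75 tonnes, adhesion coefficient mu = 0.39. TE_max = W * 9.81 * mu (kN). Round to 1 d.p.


TE_max = W * g * mu
TE_max = 75 * 9.81 * 0.39
TE_max = 735.75 * 0.39
TE_max = 286.9 kN

286.9


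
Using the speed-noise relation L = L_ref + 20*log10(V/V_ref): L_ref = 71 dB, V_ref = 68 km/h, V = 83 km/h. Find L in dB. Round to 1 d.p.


V/V_ref = 83 / 68 = 1.220588
log10(1.220588) = 0.086569
20 * 0.086569 = 1.7314
L = 71 + 1.7314 = 72.7 dB

72.7


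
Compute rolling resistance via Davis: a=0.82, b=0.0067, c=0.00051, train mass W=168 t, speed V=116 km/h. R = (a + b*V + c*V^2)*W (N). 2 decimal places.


b*V = 0.0067 * 116 = 0.7772
c*V^2 = 0.00051 * 13456 = 6.86256
R_per_t = 0.82 + 0.7772 + 6.86256 = 8.45976 N/t
R_total = 8.45976 * 168 = 1421.24 N

1421.24


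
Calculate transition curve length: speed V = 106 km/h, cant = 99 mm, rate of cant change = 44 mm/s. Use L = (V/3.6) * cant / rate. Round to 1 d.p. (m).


Convert speed: V = 106 / 3.6 = 29.4444 m/s
L = 29.4444 * 99 / 44
L = 2915.0 / 44
L = 66.3 m

66.3


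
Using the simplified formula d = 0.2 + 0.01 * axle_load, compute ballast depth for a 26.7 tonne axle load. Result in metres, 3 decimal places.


d = 0.2 + 0.01 * 26.7
d = 0.2 + 0.267
d = 0.467 m

0.467


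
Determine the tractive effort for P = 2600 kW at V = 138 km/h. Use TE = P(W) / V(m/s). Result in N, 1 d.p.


Convert: P = 2600 kW = 2600000 W
V = 138 / 3.6 = 38.3333 m/s
TE = 2600000 / 38.3333
TE = 67826.1 N

67826.1


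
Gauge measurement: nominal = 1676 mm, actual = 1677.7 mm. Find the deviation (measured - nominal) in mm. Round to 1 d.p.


Deviation = measured - nominal
Deviation = 1677.7 - 1676
Deviation = 1.7 mm

1.7


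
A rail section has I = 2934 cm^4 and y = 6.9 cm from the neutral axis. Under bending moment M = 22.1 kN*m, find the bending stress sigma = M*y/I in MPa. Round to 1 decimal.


Convert units:
M = 22.1 kN*m = 22100000 N*mm
y = 6.9 cm = 69 mm
I = 2934 cm^4 = 29340000 mm^4
sigma = 22100000 * 69 / 29340000
sigma = 52.0 MPa

52.0


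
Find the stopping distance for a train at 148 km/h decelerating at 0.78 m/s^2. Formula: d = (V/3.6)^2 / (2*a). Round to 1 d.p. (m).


Convert speed: V = 148 / 3.6 = 41.1111 m/s
V^2 = 1690.1235
d = 1690.1235 / (2 * 0.78)
d = 1690.1235 / 1.56
d = 1083.4 m

1083.4


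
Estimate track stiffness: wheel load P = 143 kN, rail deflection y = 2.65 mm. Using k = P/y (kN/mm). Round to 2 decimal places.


Track stiffness k = P / y
k = 143 / 2.65
k = 53.96 kN/mm

53.96


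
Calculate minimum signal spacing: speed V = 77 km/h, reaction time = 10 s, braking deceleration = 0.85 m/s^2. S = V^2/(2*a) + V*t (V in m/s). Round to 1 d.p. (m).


V = 77 / 3.6 = 21.3889 m/s
Braking distance = 21.3889^2 / (2*0.85) = 269.1086 m
Sighting distance = 21.3889 * 10 = 213.8889 m
S = 269.1086 + 213.8889 = 483.0 m

483.0


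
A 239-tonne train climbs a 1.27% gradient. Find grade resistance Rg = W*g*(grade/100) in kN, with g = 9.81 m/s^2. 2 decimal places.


Rg = W * 9.81 * grade / 100
Rg = 239 * 9.81 * 1.27 / 100
Rg = 2344.59 * 0.0127
Rg = 29.78 kN

29.78


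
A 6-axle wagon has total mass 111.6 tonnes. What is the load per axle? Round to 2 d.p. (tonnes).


Load per axle = total weight / number of axles
Load = 111.6 / 6
Load = 18.60 tonnes

18.60


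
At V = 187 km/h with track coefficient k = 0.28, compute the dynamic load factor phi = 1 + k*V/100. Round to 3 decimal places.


phi = 1 + k * V / 100
phi = 1 + 0.28 * 187 / 100
phi = 1 + 0.5236
phi = 1.524

1.524


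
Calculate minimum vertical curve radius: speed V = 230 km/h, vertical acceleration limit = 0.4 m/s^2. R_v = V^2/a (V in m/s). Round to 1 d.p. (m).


Convert speed: V = 230 / 3.6 = 63.8889 m/s
V^2 = 4081.7901 m^2/s^2
R_v = 4081.7901 / 0.4
R_v = 10204.5 m

10204.5


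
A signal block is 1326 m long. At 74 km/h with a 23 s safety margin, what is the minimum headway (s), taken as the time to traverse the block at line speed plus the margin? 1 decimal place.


V = 74 / 3.6 = 20.5556 m/s
Block traversal time = 1326 / 20.5556 = 64.5081 s
Headway = 64.5081 + 23
Headway = 87.5 s

87.5


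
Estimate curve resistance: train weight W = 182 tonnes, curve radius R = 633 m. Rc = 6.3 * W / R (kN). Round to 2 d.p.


Rc = 6.3 * W / R
Rc = 6.3 * 182 / 633
Rc = 1146.6 / 633
Rc = 1.81 kN

1.81


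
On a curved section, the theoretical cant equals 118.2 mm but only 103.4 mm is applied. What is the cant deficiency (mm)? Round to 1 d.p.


Cant deficiency = equilibrium cant - actual cant
CD = 118.2 - 103.4
CD = 14.8 mm

14.8


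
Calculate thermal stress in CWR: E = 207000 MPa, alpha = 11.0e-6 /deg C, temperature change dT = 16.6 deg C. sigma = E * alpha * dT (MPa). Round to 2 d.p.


sigma = E * alpha * dT
sigma = 207000 * 11.0e-6 * 16.6
sigma = 2.277 * 16.6
sigma = 37.80 MPa

37.80


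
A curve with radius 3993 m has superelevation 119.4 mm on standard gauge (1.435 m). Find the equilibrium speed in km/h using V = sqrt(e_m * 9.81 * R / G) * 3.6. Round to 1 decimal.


Convert cant: e = 119.4 mm = 0.1194 m
V_ms = sqrt(0.1194 * 9.81 * 3993 / 1.435)
V_ms = sqrt(3259.273033) = 57.09 m/s
V = 57.09 * 3.6 = 205.5 km/h

205.5


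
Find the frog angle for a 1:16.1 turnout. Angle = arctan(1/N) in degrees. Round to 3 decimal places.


1/N = 1/16.1 = 0.062112
angle = arctan(0.062112) = 0.062032 rad
angle = 0.062032 * 180/pi = 3.554 degrees

3.554


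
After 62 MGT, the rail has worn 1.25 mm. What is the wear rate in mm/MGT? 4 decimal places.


Wear rate = total wear / cumulative tonnage
Rate = 1.25 / 62
Rate = 0.0202 mm/MGT

0.0202


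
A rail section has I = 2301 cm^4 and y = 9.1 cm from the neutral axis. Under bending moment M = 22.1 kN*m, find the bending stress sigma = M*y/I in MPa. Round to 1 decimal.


Convert units:
M = 22.1 kN*m = 22100000 N*mm
y = 9.1 cm = 91 mm
I = 2301 cm^4 = 23010000 mm^4
sigma = 22100000 * 91 / 23010000
sigma = 87.4 MPa

87.4


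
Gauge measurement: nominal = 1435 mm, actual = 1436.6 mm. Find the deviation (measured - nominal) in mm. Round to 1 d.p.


Deviation = measured - nominal
Deviation = 1436.6 - 1435
Deviation = 1.6 mm

1.6


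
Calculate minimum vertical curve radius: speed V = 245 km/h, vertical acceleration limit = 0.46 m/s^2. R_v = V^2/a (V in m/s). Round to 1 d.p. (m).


Convert speed: V = 245 / 3.6 = 68.0556 m/s
V^2 = 4631.5586 m^2/s^2
R_v = 4631.5586 / 0.46
R_v = 10068.6 m

10068.6


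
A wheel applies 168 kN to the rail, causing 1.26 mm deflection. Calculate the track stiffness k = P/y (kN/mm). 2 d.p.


Track stiffness k = P / y
k = 168 / 1.26
k = 133.33 kN/mm

133.33


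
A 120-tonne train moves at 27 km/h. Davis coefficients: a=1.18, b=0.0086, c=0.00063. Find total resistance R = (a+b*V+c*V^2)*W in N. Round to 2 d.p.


b*V = 0.0086 * 27 = 0.2322
c*V^2 = 0.00063 * 729 = 0.45927
R_per_t = 1.18 + 0.2322 + 0.45927 = 1.87147 N/t
R_total = 1.87147 * 120 = 224.58 N

224.58


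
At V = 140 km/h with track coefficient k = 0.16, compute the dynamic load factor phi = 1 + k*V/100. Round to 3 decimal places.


phi = 1 + k * V / 100
phi = 1 + 0.16 * 140 / 100
phi = 1 + 0.224
phi = 1.224

1.224


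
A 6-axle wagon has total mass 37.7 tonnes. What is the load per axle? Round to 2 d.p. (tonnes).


Load per axle = total weight / number of axles
Load = 37.7 / 6
Load = 6.28 tonnes

6.28


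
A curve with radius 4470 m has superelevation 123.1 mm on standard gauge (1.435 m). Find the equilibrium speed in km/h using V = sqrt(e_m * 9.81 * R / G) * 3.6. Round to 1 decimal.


Convert cant: e = 123.1 mm = 0.1231 m
V_ms = sqrt(0.1231 * 9.81 * 4470 / 1.435)
V_ms = sqrt(3761.687226) = 61.3326 m/s
V = 61.3326 * 3.6 = 220.8 km/h

220.8


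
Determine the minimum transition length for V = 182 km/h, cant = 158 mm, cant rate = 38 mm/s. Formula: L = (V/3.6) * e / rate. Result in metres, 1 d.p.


Convert speed: V = 182 / 3.6 = 50.5556 m/s
L = 50.5556 * 158 / 38
L = 7987.7778 / 38
L = 210.2 m

210.2


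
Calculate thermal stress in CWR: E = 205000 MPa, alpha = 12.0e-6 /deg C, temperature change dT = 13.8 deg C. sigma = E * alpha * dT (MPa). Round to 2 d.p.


sigma = E * alpha * dT
sigma = 205000 * 12.0e-6 * 13.8
sigma = 2.46 * 13.8
sigma = 33.95 MPa

33.95


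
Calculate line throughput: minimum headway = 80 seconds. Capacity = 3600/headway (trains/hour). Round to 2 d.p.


Capacity = 3600 / headway
Capacity = 3600 / 80
Capacity = 45.00 trains/hour

45.00


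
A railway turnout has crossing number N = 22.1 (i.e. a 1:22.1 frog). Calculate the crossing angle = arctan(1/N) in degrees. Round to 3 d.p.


1/N = 1/22.1 = 0.045249
angle = arctan(0.045249) = 0.045218 rad
angle = 0.045218 * 180/pi = 2.591 degrees

2.591


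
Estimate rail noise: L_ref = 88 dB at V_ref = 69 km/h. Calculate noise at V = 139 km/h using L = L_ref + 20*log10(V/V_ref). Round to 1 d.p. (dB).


V/V_ref = 139 / 69 = 2.014493
log10(2.014493) = 0.304166
20 * 0.304166 = 6.0833
L = 88 + 6.0833 = 94.1 dB

94.1
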